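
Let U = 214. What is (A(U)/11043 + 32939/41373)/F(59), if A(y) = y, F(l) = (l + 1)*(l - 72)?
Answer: -41399911/39596443380 ≈ -0.0010455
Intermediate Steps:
F(l) = (1 + l)*(-72 + l)
(A(U)/11043 + 32939/41373)/F(59) = (214/11043 + 32939/41373)/(-72 + 59² - 71*59) = (214*(1/11043) + 32939*(1/41373))/(-72 + 3481 - 4189) = (214/11043 + 32939/41373)/(-780) = (41399911/50764671)*(-1/780) = -41399911/39596443380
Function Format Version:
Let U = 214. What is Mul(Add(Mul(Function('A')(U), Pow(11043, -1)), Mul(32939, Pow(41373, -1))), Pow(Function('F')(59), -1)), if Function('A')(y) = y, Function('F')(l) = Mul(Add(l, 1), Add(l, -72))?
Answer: Rational(-41399911, 39596443380) ≈ -0.0010455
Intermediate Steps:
Function('F')(l) = Mul(Add(1, l), Add(-72, l))
Mul(Add(Mul(Function('A')(U), Pow(11043, -1)), Mul(32939, Pow(41373, -1))), Pow(Function('F')(59), -1)) = Mul(Add(Mul(214, Pow(11043, -1)), Mul(32939, Pow(41373, -1))), Pow(Add(-72, Pow(59, 2), Mul(-71, 59)), -1)) = Mul(Add(Mul(214, Rational(1, 11043)), Mul(32939, Rational(1, 41373))), Pow(Add(-72, 3481, -4189), -1)) = Mul(Add(Rational(214, 11043), Rational(32939, 41373)), Pow(-780, -1)) = Mul(Rational(41399911, 50764671), Rational(-1, 780)) = Rational(-41399911, 39596443380)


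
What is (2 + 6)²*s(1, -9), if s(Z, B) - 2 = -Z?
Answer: 64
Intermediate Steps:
s(Z, B) = 2 - Z
(2 + 6)²*s(1, -9) = (2 + 6)²*(2 - 1*1) = 8²*(2 - 1) = 64*1 = 64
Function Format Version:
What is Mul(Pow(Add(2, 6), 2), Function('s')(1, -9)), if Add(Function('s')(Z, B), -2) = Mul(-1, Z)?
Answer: 64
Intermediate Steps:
Function('s')(Z, B) = Add(2, Mul(-1, Z))
Mul(Pow(Add(2, 6), 2), Function('s')(1, -9)) = Mul(Pow(Add(2, 6), 2), Add(2, Mul(-1, 1))) = Mul(Pow(8, 2), Add(2, -1)) = Mul(64, 1) = 64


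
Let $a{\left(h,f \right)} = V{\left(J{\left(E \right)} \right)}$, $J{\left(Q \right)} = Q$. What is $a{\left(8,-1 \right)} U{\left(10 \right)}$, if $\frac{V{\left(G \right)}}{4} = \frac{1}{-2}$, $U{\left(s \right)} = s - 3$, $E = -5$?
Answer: $-14$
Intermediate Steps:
$U{\left(s \right)} = -3 + s$
$V{\left(G \right)} = -2$ ($V{\left(G \right)} = \frac{4}{-2} = 4 \left(- \frac{1}{2}\right) = -2$)
$a{\left(h,f \right)} = -2$
$a{\left(8,-1 \right)} U{\left(10 \right)} = - 2 \left(-3 + 10\right) = \left(-2\right) 7 = -14$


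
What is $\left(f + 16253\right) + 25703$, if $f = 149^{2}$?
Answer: $64157$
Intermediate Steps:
$f = 22201$
$\left(f + 16253\right) + 25703 = \left(22201 + 16253\right) + 25703 = 38454 + 25703 = 64157$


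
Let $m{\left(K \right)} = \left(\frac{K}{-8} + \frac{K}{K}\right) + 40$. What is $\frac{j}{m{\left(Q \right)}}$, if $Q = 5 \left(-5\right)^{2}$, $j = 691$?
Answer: $\frac{5528}{203} \approx 27.232$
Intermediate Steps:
$Q = 125$ ($Q = 5 \cdot 25 = 125$)
$m{\left(K \right)} = 41 - \frac{K}{8}$ ($m{\left(K \right)} = \left(K \left(- \frac{1}{8}\right) + 1\right) + 40 = \left(- \frac{K}{8} + 1\right) + 40 = \left(1 - \frac{K}{8}\right) + 40 = 41 - \frac{K}{8}$)
$\frac{j}{m{\left(Q \right)}} = \frac{691}{41 - \frac{125}{8}} = \frac{691}{\frac{203}{8}} = 691 \cdot \frac{8}{203} = \frac{5528}{203}$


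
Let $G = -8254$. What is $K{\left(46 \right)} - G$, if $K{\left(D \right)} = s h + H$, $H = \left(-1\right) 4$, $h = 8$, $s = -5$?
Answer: $8210$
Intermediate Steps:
$H = -4$
$K{\left(D \right)} = -44$ ($K{\left(D \right)} = \left(-5\right) 8 - 4 = -40 - 4 = -44$)
$K{\left(46 \right)} - G = -44 - -8254 = -44 + 8254 = 8210$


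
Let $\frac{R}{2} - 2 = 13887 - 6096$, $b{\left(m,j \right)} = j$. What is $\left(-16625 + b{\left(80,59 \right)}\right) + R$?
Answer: $-980$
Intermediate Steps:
$R = 15586$ ($R = 4 + 2 \left(13887 - 6096\right) = 4 + 2 \cdot 7791 = 4 + 15582 = 15586$)
$\left(-16625 + b{\left(80,59 \right)}\right) + R = \left(-16625 + 59\right) + 15586 = -16566 + 15586 = -980$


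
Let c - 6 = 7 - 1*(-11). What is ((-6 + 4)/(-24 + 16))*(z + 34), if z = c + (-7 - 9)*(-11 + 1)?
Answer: 109/2 ≈ 54.500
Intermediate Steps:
c = 24 (c = 6 + (7 - 1*(-11)) = 6 + (7 + 11) = 6 + 18 = 24)
z = 184 (z = 24 + (-7 - 9)*(-11 + 1) = 24 - 16*(-10) = 24 + 160 = 184)
((-6 + 4)/(-24 + 16))*(z + 34) = ((-6 + 4)/(-24 + 16))*(184 + 34) = -2/(-8)*218 = -2*(-1/8)*218 = (1/4)*218 = 109/2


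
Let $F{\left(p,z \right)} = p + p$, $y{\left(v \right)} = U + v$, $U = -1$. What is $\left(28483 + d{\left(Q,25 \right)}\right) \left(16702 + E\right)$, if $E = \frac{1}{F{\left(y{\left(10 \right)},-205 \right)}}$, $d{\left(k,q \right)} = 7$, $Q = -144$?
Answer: $\frac{4282574065}{9} \approx 4.7584 \cdot 10^{8}$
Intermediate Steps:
$y{\left(v \right)} = -1 + v$
$F{\left(p,z \right)} = 2 p$
$E = \frac{1}{18}$ ($E = \frac{1}{2 \left(-1 + 10\right)} = \frac{1}{2 \cdot 9} = \frac{1}{18} \approx 0.055556$)
$\left(28483 + d{\left(Q,25 \right)}\right) \left(16702 + E\right) = \left(28483 + 7\right) \left(16702 + \frac{1}{18}\right) = 28490 \cdot \frac{300637}{18} = \frac{4282574065}{9}$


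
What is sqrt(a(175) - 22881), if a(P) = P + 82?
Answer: 4*I*sqrt(1414) ≈ 150.41*I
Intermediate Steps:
a(P) = 82 + P
sqrt(a(175) - 22881) = sqrt((82 + 175) - 22881) = sqrt(257 - 22881) = sqrt(-22624) = 4*I*sqrt(1414)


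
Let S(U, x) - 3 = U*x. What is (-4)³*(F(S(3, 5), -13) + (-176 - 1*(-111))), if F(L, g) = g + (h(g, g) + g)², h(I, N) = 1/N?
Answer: -1005952/169 ≈ -5952.4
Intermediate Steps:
S(U, x) = 3 + U*x
F(L, g) = g + (g + 1/g)² (F(L, g) = g + (1/g + g)² = g + (g + 1/g)²)
(-4)³*(F(S(3, 5), -13) + (-176 - 1*(-111))) = (-4)³*((-13 + (1 + (-13)²)²/(-13)²) + (-176 - 1*(-111))) = -64*((-13 + (1 + 169)²/169) + (-176 + 111)) = -64*((-13 + (1/169)*170²) - 65) = -64*((-13 + (1/169)*28900) - 65) = -64*((-13 + 28900/169) - 65) = -64*(26703/169 - 65) = -64*15718/169 = -1005952/169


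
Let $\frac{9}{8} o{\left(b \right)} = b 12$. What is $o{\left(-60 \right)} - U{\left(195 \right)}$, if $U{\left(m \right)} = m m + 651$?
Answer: $-39316$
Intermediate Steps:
$o{\left(b \right)} = \frac{32 b}{3}$ ($o{\left(b \right)} = \frac{8 b 12}{9} = \frac{8 \cdot 12 b}{9} = \frac{32 b}{3}$)
$U{\left(m \right)} = 651 + m^{2}$ ($U{\left(m \right)} = m^{2} + 651 = 651 + m^{2}$)
$o{\left(-60 \right)} - U{\left(195 \right)} = \frac{32}{3} \left(-60\right) - \left(651 + 195^{2}\right) = -640 - \left(651 + 38025\right) = -640 - 38676 = -39316$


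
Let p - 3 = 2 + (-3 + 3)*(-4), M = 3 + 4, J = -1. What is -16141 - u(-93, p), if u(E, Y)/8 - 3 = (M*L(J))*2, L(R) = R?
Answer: -16053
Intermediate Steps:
M = 7
p = 5 (p = 3 + (2 + (-3 + 3)*(-4)) = 3 + (2 + 0*(-4)) = 3 + (2 + 0) = 3 + 2 = 5)
u(E, Y) = -88 (u(E, Y) = 24 + 8*((7*(-1))*2) = 24 + 8*(-7*2) = 24 + 8*(-14) = 24 - 112 = -88)
-16141 - u(-93, p) = -16141 - 1*(-88) = -16141 + 88 = -16053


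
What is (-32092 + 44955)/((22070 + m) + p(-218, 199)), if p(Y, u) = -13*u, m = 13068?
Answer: 12863/32551 ≈ 0.39516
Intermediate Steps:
(-32092 + 44955)/((22070 + m) + p(-218, 199)) = (-32092 + 44955)/((22070 + 13068) - 13*199) = 12863/(35138 - 2587) = 12863/32551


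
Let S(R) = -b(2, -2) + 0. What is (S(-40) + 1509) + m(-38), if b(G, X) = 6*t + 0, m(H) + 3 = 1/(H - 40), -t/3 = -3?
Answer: 113255/78 ≈ 1452.0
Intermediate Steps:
t = 9 (t = -3*(-3) = 9)
m(H) = -3 + 1/(-40 + H) (m(H) = -3 + 1/(H - 40) = -3 + 1/(-40 + H))
b(G, X) = 54 (b(G, X) = 6*9 + 0 = 54 + 0 = 54)
S(R) = -54 (S(R) = -1*54 + 0 = -54 + 0 = -54)
(S(-40) + 1509) + m(-38) = (-54 + 1509) + (121 - 3*(-38))/(-40 - 38) = 1455 + (121 + 114)/(-78) = 1455 - 1/78*235 = 1455 - 235/78 = 113255/78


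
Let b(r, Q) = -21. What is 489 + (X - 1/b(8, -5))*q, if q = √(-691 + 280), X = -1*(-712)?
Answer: 489 + 14953*I*√411/21 ≈ 489.0 + 14435.0*I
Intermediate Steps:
X = 712
q = I*√411 (q = √(-411) = I*√411 ≈ 20.273*I)
489 + (X - 1/b(8, -5))*q = 489 + (712 - 1/(-21))*(I*√411) = 489 + (712 - 1*(-1/21))*(I*√411) = 489 + (712 + 1/21)*(I*√411) = 489 + 14953*(I*√411)/21 = 489 + 14953*I*√411/21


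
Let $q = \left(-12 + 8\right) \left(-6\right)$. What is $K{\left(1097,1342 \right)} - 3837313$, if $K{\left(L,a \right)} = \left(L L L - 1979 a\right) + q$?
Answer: $1313646566$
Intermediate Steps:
$q = 24$ ($q = \left(-4\right) \left(-6\right) = 24$)
$K{\left(L,a \right)} = 24 + L^{3} - 1979 a$ ($K{\left(L,a \right)} = \left(L L L - 1979 a\right) + 24 = \left(L^{2} L - 1979 a\right) + 24 = \left(L^{3} - 1979 a\right) + 24 = 24 + L^{3} - 1979 a$)
$K{\left(1097,1342 \right)} - 3837313 = \left(24 + 1097^{3} - 2655818\right) - 3837313 = \left(24 + 1320139673 - 2655818\right) - 3837313 = 1317483879 - 3837313 = 1313646566$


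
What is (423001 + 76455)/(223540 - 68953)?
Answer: 499456/154587 ≈ 3.2309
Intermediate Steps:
(423001 + 76455)/(223540 - 68953) = 499456/154587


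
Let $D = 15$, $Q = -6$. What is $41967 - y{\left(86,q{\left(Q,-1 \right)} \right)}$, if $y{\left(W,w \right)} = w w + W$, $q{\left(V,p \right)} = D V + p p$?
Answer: $33960$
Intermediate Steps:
$q{\left(V,p \right)} = p^{2} + 15 V$ ($q{\left(V,p \right)} = 15 V + p p = 15 V + p^{2} = p^{2} + 15 V$)
$y{\left(W,w \right)} = W + w^{2}$ ($y{\left(W,w \right)} = w^{2} + W = W + w^{2}$)
$41967 - y{\left(86,q{\left(Q,-1 \right)} \right)} = 41967 - \left(86 + \left(\left(-1\right)^{2} + 15 \left(-6\right)\right)^{2}\right) = 41967 - \left(86 + \left(1 - 90\right)^{2}\right) = 41967 - \left(86 + \left(-89\right)^{2}\right) = 41967 - \left(86 + 7921\right) = 41967 - 8007 = 33960$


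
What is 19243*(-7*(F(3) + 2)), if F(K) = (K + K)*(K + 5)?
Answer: -6735050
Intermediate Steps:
F(K) = 2*K*(5 + K) (F(K) = (2*K)*(5 + K) = 2*K*(5 + K))
19243*(-7*(F(3) + 2)) = 19243*(-7*(2*3*(5 + 3) + 2)) = 19243*(-7*(2*3*8 + 2)) = 19243*(-7*(48 + 2)) = 19243*(-7*50) = 19243*(-350) = -6735050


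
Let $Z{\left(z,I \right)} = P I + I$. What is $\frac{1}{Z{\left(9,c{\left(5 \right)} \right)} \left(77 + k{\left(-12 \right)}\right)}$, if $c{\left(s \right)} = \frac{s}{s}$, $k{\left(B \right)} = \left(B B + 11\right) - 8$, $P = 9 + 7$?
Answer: $\frac{1}{3808} \approx 0.00026261$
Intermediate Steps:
$P = 16$
$k{\left(B \right)} = 3 + B^{2}$ ($k{\left(B \right)} = \left(B^{2} + 11\right) - 8 = \left(11 + B^{2}\right) - 8 = 3 + B^{2}$)
$c{\left(s \right)} = 1$
$Z{\left(z,I \right)} = 17 I$ ($Z{\left(z,I \right)} = 16 I + I = 17 I$)
$\frac{1}{Z{\left(9,c{\left(5 \right)} \right)} \left(77 + k{\left(-12 \right)}\right)} = \frac{1}{17 \cdot 1 \left(77 + \left(3 + \left(-12\right)^{2}\right)\right)} = \frac{1}{17 \left(77 + \left(3 + 144\right)\right)} = \frac{1}{17 \left(77 + 147\right)} = \frac{1}{17 \cdot 224} = \frac{1}{3808}$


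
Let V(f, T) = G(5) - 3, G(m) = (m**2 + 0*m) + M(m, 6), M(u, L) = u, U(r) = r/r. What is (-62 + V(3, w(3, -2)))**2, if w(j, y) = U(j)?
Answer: 1225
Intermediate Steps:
U(r) = 1
w(j, y) = 1
G(m) = m + m**2 (G(m) = (m**2 + 0*m) + m = (m**2 + 0) + m = m**2 + m = m + m**2)
V(f, T) = 27 (V(f, T) = 5*(1 + 5) - 3 = 5*6 - 3 = 30 - 3 = 27)
(-62 + V(3, w(3, -2)))**2 = (-62 + 27)**2 = (-35)**2 = 1225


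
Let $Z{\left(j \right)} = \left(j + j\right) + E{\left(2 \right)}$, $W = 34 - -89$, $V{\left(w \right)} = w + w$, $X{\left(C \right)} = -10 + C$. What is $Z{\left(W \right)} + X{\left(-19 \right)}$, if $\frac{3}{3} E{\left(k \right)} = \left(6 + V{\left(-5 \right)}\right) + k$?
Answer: $215$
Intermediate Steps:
$V{\left(w \right)} = 2 w$
$W = 123$ ($W = 34 + 89 = 123$)
$E{\left(k \right)} = -4 + k$ ($E{\left(k \right)} = \left(6 + 2 \left(-5\right)\right) + k = \left(6 - 10\right) + k = -4 + k$)
$Z{\left(j \right)} = -2 + 2 j$ ($Z{\left(j \right)} = \left(j + j\right) + \left(-4 + 2\right) = 2 j - 2 = -2 + 2 j$)
$Z{\left(W \right)} + X{\left(-19 \right)} = \left(-2 + 2 \cdot 123\right) - 29 = \left(-2 + 246\right) - 29 = 244 - 29 = 215$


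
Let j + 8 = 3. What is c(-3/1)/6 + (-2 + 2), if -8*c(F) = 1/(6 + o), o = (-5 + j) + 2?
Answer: 1/96 ≈ 0.010417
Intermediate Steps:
j = -5 (j = -8 + 3 = -5)
o = -8 (o = (-5 - 5) + 2 = -10 + 2 = -8)
c(F) = 1/16 (c(F) = -1/(8*(6 - 8)) = -⅛/(-2) = -⅛*(-½) = 1/16)
c(-3/1)/6 + (-2 + 2) = (1/16)/6 + (-2 + 2) = (1/16)*(⅙) + 0 = 1/96 + 0 = 1/96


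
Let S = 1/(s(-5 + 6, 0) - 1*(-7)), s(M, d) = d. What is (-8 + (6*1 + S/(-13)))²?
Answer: 33489/8281 ≈ 4.0441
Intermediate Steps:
S = ⅐ (S = 1/(0 - 1*(-7)) = 1/(0 + 7) = 1/7 = ⅐ ≈ 0.14286)
(-8 + (6*1 + S/(-13)))² = (-8 + (6*1 + (⅐)/(-13)))² = (-8 + (6 + (⅐)*(-1/13)))² = (-8 + (6 - 1/91))² = (-8 + 545/91)² = (-183/91)² = 33489/8281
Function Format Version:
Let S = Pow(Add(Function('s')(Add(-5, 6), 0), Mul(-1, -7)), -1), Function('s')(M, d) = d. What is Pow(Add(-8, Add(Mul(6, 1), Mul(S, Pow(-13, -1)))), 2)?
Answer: Rational(33489, 8281) ≈ 4.0441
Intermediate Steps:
S = Rational(1, 7) (S = Pow(Add(0, Mul(-1, -7)), -1) = Pow(Add(0, 7), -1) = Pow(7, -1) = Rational(1, 7) ≈ 0.14286)
Pow(Add(-8, Add(Mul(6, 1), Mul(S, Pow(-13, -1)))), 2) = Pow(Add(-8, Add(Mul(6, 1), Mul(Rational(1, 7), Pow(-13, -1)))), 2) = Pow(Add(-8, Add(6, Mul(Rational(1, 7), Rational(-1, 13)))), 2) = Pow(Add(-8, Add(6, Rational(-1, 91))), 2) = Pow(Add(-8, Rational(545, 91)), 2) = Pow(Rational(-183, 91), 2) = Rational(33489, 8281)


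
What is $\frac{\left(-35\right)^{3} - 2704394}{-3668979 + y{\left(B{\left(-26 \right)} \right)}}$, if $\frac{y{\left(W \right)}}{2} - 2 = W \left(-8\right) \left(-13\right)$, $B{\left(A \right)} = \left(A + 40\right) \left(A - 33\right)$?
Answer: $\frac{2747269}{3840783} \approx 0.71529$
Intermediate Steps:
$B{\left(A \right)} = \left(-33 + A\right) \left(40 + A\right)$ ($B{\left(A \right)} = \left(40 + A\right) \left(-33 + A\right) = \left(-33 + A\right) \left(40 + A\right)$)
$y{\left(W \right)} = 4 + 208 W$ ($y{\left(W \right)} = 4 + 2 W \left(-8\right) \left(-13\right) = 4 + 2 - 8 W \left(-13\right) = 4 + 2 \cdot 104 W = 4 + 208 W$)
$\frac{\left(-35\right)^{3} - 2704394}{-3668979 + y{\left(B{\left(-26 \right)} \right)}} = \frac{\left(-35\right)^{3} - 2704394}{-3668979 + \left(4 + 208 \left(-1320 + \left(-26\right)^{2} + 7 \left(-26\right)\right)\right)} = \frac{-42875 - 2704394}{-3668979 + \left(4 + 208 \left(-1320 + 676 - 182\right)\right)} = - \frac{2747269}{-3668979 + \left(4 + 208 \left(-826\right)\right)} = - \frac{2747269}{-3668979 + \left(4 - 171808\right)} = - \frac{2747269}{-3668979 - 171804} = - \frac{2747269}{-3840783} = \left(-2747269\right) \left(- \frac{1}{3840783}\right) = \frac{2747269}{3840783}$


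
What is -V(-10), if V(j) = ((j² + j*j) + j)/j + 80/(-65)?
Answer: 263/13 ≈ 20.231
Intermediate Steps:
V(j) = -16/13 + (j + 2*j²)/j (V(j) = ((j² + j²) + j)/j + 80*(-1/65) = (2*j² + j)/j - 16/13 = (j + 2*j²)/j - 16/13 = -16/13 + (j + 2*j²)/j)
-V(-10) = -(-3/13 + 2*(-10)) = -(-3/13 - 20) = -1*(-263/13) = 263/13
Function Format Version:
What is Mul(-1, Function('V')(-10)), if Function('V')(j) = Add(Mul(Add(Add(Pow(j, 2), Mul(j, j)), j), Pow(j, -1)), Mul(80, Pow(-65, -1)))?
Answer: Rational(263, 13) ≈ 20.231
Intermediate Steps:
Function('V')(j) = Add(Rational(-16, 13), Mul(Pow(j, -1), Add(j, Mul(2, Pow(j, 2))))) (Function('V')(j) = Add(Mul(Add(Add(Pow(j, 2), Pow(j, 2)), j), Pow(j, -1)), Mul(80, Rational(-1, 65))) = Add(Mul(Add(Mul(2, Pow(j, 2)), j), Pow(j, -1)), Rational(-16, 13)) = Add(Mul(Add(j, Mul(2, Pow(j, 2))), Pow(j, -1)), Rational(-16, 13)) = Add(Mul(Pow(j, -1), Add(j, Mul(2, Pow(j, 2)))), Rational(-16, 13)) = Add(Rational(-16, 13), Mul(Pow(j, -1), Add(j, Mul(2, Pow(j, 2))))))
Mul(-1, Function('V')(-10)) = Mul(-1, Add(Rational(-3, 13), Mul(2, -10))) = Mul(-1, Add(Rational(-3, 13), -20)) = Mul(-1, Rational(-263, 13)) = Rational(263, 13)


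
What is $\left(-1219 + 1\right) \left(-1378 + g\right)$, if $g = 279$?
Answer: $1338582$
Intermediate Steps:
$\left(-1219 + 1\right) \left(-1378 + g\right) = \left(-1219 + 1\right) \left(-1378 + 279\right) = \left(-1218\right) \left(-1099\right) = 1338582$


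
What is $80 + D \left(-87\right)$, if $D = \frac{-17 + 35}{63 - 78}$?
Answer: $\frac{922}{5} \approx 184.4$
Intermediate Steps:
$D = - \frac{6}{5}$ ($D = \frac{18}{-15} = 18 \left(- \frac{1}{15}\right) = - \frac{6}{5} \approx -1.2$)
$80 + D \left(-87\right) = 80 - - \frac{522}{5} = 80 + \frac{522}{5} = \frac{922}{5}$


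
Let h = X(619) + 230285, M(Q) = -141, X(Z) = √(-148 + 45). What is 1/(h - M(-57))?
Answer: 230426/53096141579 - I*√103/53096141579 ≈ 4.3398e-6 - 1.9114e-10*I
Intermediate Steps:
X(Z) = I*√103 (X(Z) = √(-103) = I*√103)
h = 230285 + I*√103 (h = I*√103 + 230285 = 230285 + I*√103 ≈ 2.3029e+5 + 10.149*I)
1/(h - M(-57)) = 1/((230285 + I*√103) - 1*(-141)) = 1/((230285 + I*√103) + 141) = 1/(230426 + I*√103)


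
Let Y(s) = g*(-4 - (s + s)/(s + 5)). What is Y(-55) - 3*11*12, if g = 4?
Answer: -2104/5 ≈ -420.80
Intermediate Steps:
Y(s) = -16 - 8*s/(5 + s) (Y(s) = 4*(-4 - (s + s)/(s + 5)) = 4*(-4 - 2*s/(5 + s)) = -16 - 8*s/(5 + s))
Y(-55) - 3*11*12 = 8*(-10 - 3*(-55))/(5 - 55) - 3*11*12 = 8*(-10 + 165)/(-50) - 33*12 = 8*(-1/50)*155 - 396 = -124/5 - 396 = -2104/5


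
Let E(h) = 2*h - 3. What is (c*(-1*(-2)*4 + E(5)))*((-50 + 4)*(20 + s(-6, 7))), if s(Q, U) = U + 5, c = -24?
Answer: 529920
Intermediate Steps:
E(h) = -3 + 2*h
s(Q, U) = 5 + U
(c*(-1*(-2)*4 + E(5)))*((-50 + 4)*(20 + s(-6, 7))) = (-24*(-1*(-2)*4 + (-3 + 2*5)))*((-50 + 4)*(20 + (5 + 7))) = (-24*(2*4 + (-3 + 10)))*(-46*(20 + 12)) = (-24*(8 + 7))*(-46*32) = -24*15*(-1472) = -360*(-1472) = 529920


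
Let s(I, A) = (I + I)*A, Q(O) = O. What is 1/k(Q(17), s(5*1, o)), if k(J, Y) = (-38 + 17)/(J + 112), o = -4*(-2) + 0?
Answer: -43/7 ≈ -6.1429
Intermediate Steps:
o = 8 (o = 8 + 0 = 8)
s(I, A) = 2*A*I (s(I, A) = (2*I)*A = 2*A*I)
k(J, Y) = -21/(112 + J)
1/k(Q(17), s(5*1, o)) = 1/(-21/(112 + 17)) = 1/(-21/129) = 1/(-21*1/129) = 1/(-7/43) = -43/7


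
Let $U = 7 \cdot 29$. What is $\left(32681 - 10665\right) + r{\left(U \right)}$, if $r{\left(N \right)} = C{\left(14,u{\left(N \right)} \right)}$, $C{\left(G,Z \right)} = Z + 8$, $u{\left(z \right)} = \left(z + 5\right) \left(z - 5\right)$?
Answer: $63208$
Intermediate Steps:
$U = 203$
$u{\left(z \right)} = \left(-5 + z\right) \left(5 + z\right)$ ($u{\left(z \right)} = \left(5 + z\right) \left(-5 + z\right) = \left(-5 + z\right) \left(5 + z\right)$)
$C{\left(G,Z \right)} = 8 + Z$
$r{\left(N \right)} = -17 + N^{2}$ ($r{\left(N \right)} = 8 + \left(-25 + N^{2}\right) = -17 + N^{2}$)
$\left(32681 - 10665\right) + r{\left(U \right)} = \left(32681 - 10665\right) - \left(17 - 203^{2}\right) = 22016 + \left(-17 + 41209\right) = 22016 + 41192 = 63208$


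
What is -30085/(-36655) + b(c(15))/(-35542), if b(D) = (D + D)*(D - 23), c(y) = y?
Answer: 107807827/130279201 ≈ 0.82751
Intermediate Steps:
b(D) = 2*D*(-23 + D) (b(D) = (2*D)*(-23 + D) = 2*D*(-23 + D))
-30085/(-36655) + b(c(15))/(-35542) = -30085/(-36655) + (2*15*(-23 + 15))/(-35542) = -30085*(-1/36655) + (2*15*(-8))*(-1/35542) = 6017/7331 - 240*(-1/35542) = 6017/7331 + 120/17771 = 107807827/130279201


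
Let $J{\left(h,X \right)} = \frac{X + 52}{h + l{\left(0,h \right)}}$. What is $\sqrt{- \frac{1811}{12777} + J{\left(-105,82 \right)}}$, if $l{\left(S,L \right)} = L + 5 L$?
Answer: $\frac{i \sqrt{64805007885}}{447195} \approx 0.56926 i$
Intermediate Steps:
$l{\left(S,L \right)} = 6 L$
$J{\left(h,X \right)} = \frac{52 + X}{7 h}$ ($J{\left(h,X \right)} = \frac{X + 52}{h + 6 h} = \frac{52 + X}{7 h}$)
$\sqrt{- \frac{1811}{12777} + J{\left(-105,82 \right)}} = \sqrt{- \frac{1811}{12777} + \frac{52 + 82}{7 \left(-105\right)}} = \sqrt{\left(-1811\right) \frac{1}{12777} + \frac{1}{7} \left(- \frac{1}{105}\right) 134} = \sqrt{- \frac{1811}{12777} - \frac{134}{735}} = \sqrt{- \frac{1014401}{3130365}} = \frac{i \sqrt{64805007885}}{447195}$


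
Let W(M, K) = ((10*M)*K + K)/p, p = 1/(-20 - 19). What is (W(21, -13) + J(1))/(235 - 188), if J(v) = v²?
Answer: 106978/47 ≈ 2276.1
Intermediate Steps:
p = -1/39 (p = 1/(-39) = -1/39 ≈ -0.025641)
W(M, K) = -39*K - 390*K*M (W(M, K) = ((10*M)*K + K)/(-1/39) = (10*K*M + K)*(-39) = (K + 10*K*M)*(-39) = -39*K - 390*K*M)
(W(21, -13) + J(1))/(235 - 188) = (-39*(-13)*(1 + 10*21) + 1²)/(235 - 188) = (-39*(-13)*(1 + 210) + 1)/47 = (-39*(-13)*211 + 1)*(1/47) = (106977 + 1)*(1/47) = 106978*(1/47) = 106978/47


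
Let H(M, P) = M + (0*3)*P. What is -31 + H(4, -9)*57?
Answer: 197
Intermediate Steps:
H(M, P) = M (H(M, P) = M + 0*P = M + 0 = M)
-31 + H(4, -9)*57 = -31 + 4*57 = -31 + 228 = 197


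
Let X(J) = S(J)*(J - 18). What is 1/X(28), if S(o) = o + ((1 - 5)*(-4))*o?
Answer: 1/4760 ≈ 0.00021008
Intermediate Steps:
S(o) = 17*o (S(o) = o + (-4*(-4))*o = o + 16*o = 17*o)
X(J) = 17*J*(-18 + J) (X(J) = (17*J)*(J - 18) = (17*J)*(-18 + J) = 17*J*(-18 + J))
1/X(28) = 1/(17*28*(-18 + 28)) = 1/(17*28*10) = 1/4760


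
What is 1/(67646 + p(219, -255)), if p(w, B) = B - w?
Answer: 1/67172 ≈ 1.4887e-5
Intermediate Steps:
1/(67646 + p(219, -255)) = 1/(67646 + (-255 - 1*219)) = 1/(67646 + (-255 - 219)) = 1/(67646 - 474) = 1/67172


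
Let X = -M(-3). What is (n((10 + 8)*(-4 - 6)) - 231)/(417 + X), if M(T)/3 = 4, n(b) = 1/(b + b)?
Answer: -83161/145800 ≈ -0.57038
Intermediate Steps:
n(b) = 1/(2*b)
M(T) = 12 (M(T) = 3*4 = 12)
X = -12 (X = -1*12 = -12)
(n((10 + 8)*(-4 - 6)) - 231)/(417 + X) = (1/(2*(((10 + 8)*(-4 - 6)))) - 231)/(417 - 12) = (1/(2*((18*(-10)))) - 231)/405 = ((½)/(-180) - 231)/405 = ((½)*(-1/180) - 231)/405 = (-1/360 - 231)/405 = (1/405)*(-83161/360) = -83161/145800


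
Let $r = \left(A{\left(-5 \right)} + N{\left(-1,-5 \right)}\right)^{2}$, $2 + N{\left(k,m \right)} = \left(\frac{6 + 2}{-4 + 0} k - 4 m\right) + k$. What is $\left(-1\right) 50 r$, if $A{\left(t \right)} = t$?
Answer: $-9800$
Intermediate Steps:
$N{\left(k,m \right)} = -2 - k - 4 m$ ($N{\left(k,m \right)} = -2 + \left(\left(\frac{6 + 2}{-4 + 0} k - 4 m\right) + k\right) = -2 + \left(\left(\frac{8}{-4} k - 4 m\right) + k\right) = -2 + \left(\left(8 \left(- \frac{1}{4}\right) k - 4 m\right) + k\right) = -2 + \left(\left(- 2 k - 4 m\right) + k\right) = -2 + \left(\left(- 4 m - 2 k\right) + k\right) = -2 - \left(k + 4 m\right) = -2 - k - 4 m$)
$r = 196$ ($r = \left(-5 - -19\right)^{2} = \left(-5 + \left(-2 + 1 + 20\right)\right)^{2} = \left(-5 + 19\right)^{2} = 14^{2} = 196$)
$\left(-1\right) 50 r = \left(-1\right) 50 \cdot 196 = \left(-50\right) 196 = -9800$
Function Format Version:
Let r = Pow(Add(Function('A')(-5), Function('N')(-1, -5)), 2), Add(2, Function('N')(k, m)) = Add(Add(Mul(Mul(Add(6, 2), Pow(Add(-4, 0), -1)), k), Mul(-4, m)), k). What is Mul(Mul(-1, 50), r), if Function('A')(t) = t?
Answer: -9800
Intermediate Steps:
Function('N')(k, m) = Add(-2, Mul(-1, k), Mul(-4, m)) (Function('N')(k, m) = Add(-2, Add(Add(Mul(Mul(Add(6, 2), Pow(Add(-4, 0), -1)), k), Mul(-4, m)), k)) = Add(-2, Add(Add(Mul(Mul(8, Pow(-4, -1)), k), Mul(-4, m)), k)) = Add(-2, Add(Add(Mul(Mul(8, Rational(-1, 4)), k), Mul(-4, m)), k)) = Add(-2, Add(Add(Mul(-2, k), Mul(-4, m)), k)) = Add(-2, Add(Add(Mul(-4, m), Mul(-2, k)), k)) = Add(-2, Add(Mul(-1, k), Mul(-4, m))) = Add(-2, Mul(-1, k), Mul(-4, m)))
r = 196 (r = Pow(Add(-5, Add(-2, Mul(-1, -1), Mul(-4, -5))), 2) = Pow(Add(-5, Add(-2, 1, 20)), 2) = Pow(Add(-5, 19), 2) = Pow(14, 2) = 196)
Mul(Mul(-1, 50), r) = Mul(Mul(-1, 50), 196) = Mul(-50, 196) = -9800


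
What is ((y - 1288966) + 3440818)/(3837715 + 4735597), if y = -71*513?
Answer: 2115429/8573312 ≈ 0.24675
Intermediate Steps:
y = -36423
((y - 1288966) + 3440818)/(3837715 + 4735597) = ((-36423 - 1288966) + 3440818)/(3837715 + 4735597) = (-1325389 + 3440818)/8573312 = 2115429*(1/8573312) = 2115429/8573312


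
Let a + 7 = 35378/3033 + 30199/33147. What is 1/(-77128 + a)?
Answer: -11170539/861499051528 ≈ -1.2966e-5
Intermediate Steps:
a = 62280464/11170539 (a = -7 + (35378/3033 + 30199/33147) = -7 + 140474237/11170539 = 62280464/11170539 ≈ 5.5754)
1/(-77128 + a) = 1/(-77128 + 62280464/11170539) = 1/(-861499051528/11170539) = -11170539/861499051528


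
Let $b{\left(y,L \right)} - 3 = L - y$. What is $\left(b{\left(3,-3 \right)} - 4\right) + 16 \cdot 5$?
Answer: $73$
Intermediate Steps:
$b{\left(y,L \right)} = 3 + L - y$ ($b{\left(y,L \right)} = 3 + \left(L - y\right) = 3 + L - y$)
$\left(b{\left(3,-3 \right)} - 4\right) + 16 \cdot 5 = \left(\left(3 - 3 - 3\right) - 4\right) + 16 \cdot 5 = \left(\left(3 - 3 - 3\right) - 4\right) + 80 = \left(-3 - 4\right) + 80 = -7 + 80 = 73$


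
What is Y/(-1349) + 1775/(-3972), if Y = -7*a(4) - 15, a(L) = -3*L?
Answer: -2668543/5358228 ≈ -0.49803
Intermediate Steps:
Y = 69 (Y = -(-21)*4 - 15 = -7*(-12) - 15 = 84 - 15 = 69)
Y/(-1349) + 1775/(-3972) = 69/(-1349) + 1775/(-3972) = 69*(-1/1349) + 1775*(-1/3972) = -69/1349 - 1775/3972 = -2668543/5358228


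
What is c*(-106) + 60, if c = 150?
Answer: -15840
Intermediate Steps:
c*(-106) + 60 = 150*(-106) + 60 = -15900 + 60 = -15840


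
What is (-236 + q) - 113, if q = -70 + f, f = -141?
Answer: -560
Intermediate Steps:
q = -211 (q = -70 - 141 = -211)
(-236 + q) - 113 = (-236 - 211) - 113 = -447 - 113 = -560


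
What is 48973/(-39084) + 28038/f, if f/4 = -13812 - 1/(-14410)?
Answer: -13694894680367/7778924438196 ≈ -1.7605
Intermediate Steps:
f = -398061838/7205 (f = 4*(-13812 - 1/(-14410)) = 4*(-13812 - 1*(-1/14410)) = 4*(-13812 + 1/14410) = 4*(-199030919/14410) = -398061838/7205 ≈ -55248.)
48973/(-39084) + 28038/f = 48973/(-39084) + 28038/(-398061838/7205) = 48973*(-1/39084) + 28038*(-7205/398061838) = -48973/39084 - 101006895/199030919 = -13694894680367/7778924438196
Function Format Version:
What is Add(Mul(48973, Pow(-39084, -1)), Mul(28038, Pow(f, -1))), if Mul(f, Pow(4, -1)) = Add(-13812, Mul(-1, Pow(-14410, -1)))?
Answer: Rational(-13694894680367, 7778924438196) ≈ -1.7605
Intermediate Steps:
f = Rational(-398061838, 7205) (f = Mul(4, Add(-13812, Mul(-1, Pow(-14410, -1)))) = Mul(4, Add(-13812, Mul(-1, Rational(-1, 14410)))) = Mul(4, Add(-13812, Rational(1, 14410))) = Mul(4, Rational(-199030919, 14410)) = Rational(-398061838, 7205) ≈ -55248.)
Add(Mul(48973, Pow(-39084, -1)), Mul(28038, Pow(f, -1))) = Add(Mul(48973, Pow(-39084, -1)), Mul(28038, Pow(Rational(-398061838, 7205), -1))) = Add(Mul(48973, Rational(-1, 39084)), Mul(28038, Rational(-7205, 398061838))) = Add(Rational(-48973, 39084), Rational(-101006895, 199030919)) = Rational(-13694894680367, 7778924438196)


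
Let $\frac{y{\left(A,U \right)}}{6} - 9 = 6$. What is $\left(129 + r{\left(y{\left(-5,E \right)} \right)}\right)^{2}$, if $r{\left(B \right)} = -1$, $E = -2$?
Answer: $16384$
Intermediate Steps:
$y{\left(A,U \right)} = 90$ ($y{\left(A,U \right)} = 54 + 6 \cdot 6 = 54 + 36 = 90$)
$\left(129 + r{\left(y{\left(-5,E \right)} \right)}\right)^{2} = \left(129 - 1\right)^{2} = 128^{2} = 16384$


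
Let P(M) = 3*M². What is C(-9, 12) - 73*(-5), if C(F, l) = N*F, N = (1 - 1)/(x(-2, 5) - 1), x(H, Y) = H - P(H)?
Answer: 365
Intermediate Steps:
x(H, Y) = H - 3*H²
N = 0 (N = (1 - 1)/(-2*(1 - 3*(-2)) - 1) = 0/(-2*(1 + 6) - 1) = 0/(-2*7 - 1) = 0/(-14 - 1) = 0/(-15) = 0*(-1/15) = 0)
C(F, l) = 0 (C(F, l) = 0*F = 0)
C(-9, 12) - 73*(-5) = 0 - 73*(-5) = 0 + 365 = 365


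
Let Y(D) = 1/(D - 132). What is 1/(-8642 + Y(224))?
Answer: -92/795063 ≈ -0.00011571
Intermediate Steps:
Y(D) = 1/(-132 + D)
1/(-8642 + Y(224)) = 1/(-8642 + 1/(-132 + 224)) = 1/(-8642 + 1/92) = 1/(-795063/92) = -92/795063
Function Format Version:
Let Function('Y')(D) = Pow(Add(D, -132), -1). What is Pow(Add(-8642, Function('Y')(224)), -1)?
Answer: Rational(-92, 795063) ≈ -0.00011571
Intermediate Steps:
Function('Y')(D) = Pow(Add(-132, D), -1)
Pow(Add(-8642, Function('Y')(224)), -1) = Pow(Add(-8642, Pow(Add(-132, 224), -1)), -1) = Pow(Add(-8642, Pow(92, -1)), -1) = Pow(Add(-8642, Rational(1, 92)), -1) = Pow(Rational(-795063, 92), -1) = Rational(-92, 795063)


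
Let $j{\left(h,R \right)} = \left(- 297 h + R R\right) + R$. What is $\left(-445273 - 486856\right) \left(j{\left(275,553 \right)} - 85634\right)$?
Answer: $-129615333837$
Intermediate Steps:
$j{\left(h,R \right)} = R + R^{2} - 297 h$ ($j{\left(h,R \right)} = \left(- 297 h + R^{2}\right) + R = \left(R^{2} - 297 h\right) + R = R + R^{2} - 297 h$)
$\left(-445273 - 486856\right) \left(j{\left(275,553 \right)} - 85634\right) = \left(-445273 - 486856\right) \left(\left(553 + 553^{2} - 81675\right) - 85634\right) = - 932129 \left(\left(553 + 305809 - 81675\right) - 85634\right) = - 932129 \left(224687 - 85634\right) = \left(-932129\right) 139053 = -129615333837$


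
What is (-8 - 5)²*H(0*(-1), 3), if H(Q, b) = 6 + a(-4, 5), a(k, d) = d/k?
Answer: 3211/4 ≈ 802.75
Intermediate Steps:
H(Q, b) = 19/4 (H(Q, b) = 6 + 5/(-4) = 6 + 5*(-¼) = 6 - 5/4 = 19/4)
(-8 - 5)²*H(0*(-1), 3) = (-8 - 5)²*(19/4) = (-13)²*(19/4) = 169*(19/4) = 3211/4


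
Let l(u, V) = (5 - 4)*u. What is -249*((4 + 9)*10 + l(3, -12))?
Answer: -33117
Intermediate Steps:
l(u, V) = u (l(u, V) = 1*u = u)
-249*((4 + 9)*10 + l(3, -12)) = -249*((4 + 9)*10 + 3) = -249*(13*10 + 3) = -249*(130 + 3) = -249*133 = -33117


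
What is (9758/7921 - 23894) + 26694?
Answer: 22188558/7921 ≈ 2801.2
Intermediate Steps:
(9758/7921 - 23894) + 26694 = -189254616/7921 + 26694 = 22188558/7921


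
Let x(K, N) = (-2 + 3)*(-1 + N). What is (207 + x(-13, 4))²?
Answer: 44100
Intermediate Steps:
x(K, N) = -1 + N (x(K, N) = 1*(-1 + N) = -1 + N)
(207 + x(-13, 4))² = (207 + (-1 + 4))² = (207 + 3)² = 210² = 44100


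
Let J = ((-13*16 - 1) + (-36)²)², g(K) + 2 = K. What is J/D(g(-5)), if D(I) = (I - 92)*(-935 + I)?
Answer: 1181569/93258 ≈ 12.670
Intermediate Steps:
g(K) = -2 + K
J = 1181569 (J = ((-208 - 1) + 1296)² = (-209 + 1296)² = 1087² = 1181569)
D(I) = (-935 + I)*(-92 + I) (D(I) = (-92 + I)*(-935 + I) = (-935 + I)*(-92 + I))
J/D(g(-5)) = 1181569/(86020 + (-2 - 5)² - 1027*(-2 - 5)) = 1181569/(86020 + (-7)² - 1027*(-7)) = 1181569/(86020 + 49 + 7189) = 1181569/93258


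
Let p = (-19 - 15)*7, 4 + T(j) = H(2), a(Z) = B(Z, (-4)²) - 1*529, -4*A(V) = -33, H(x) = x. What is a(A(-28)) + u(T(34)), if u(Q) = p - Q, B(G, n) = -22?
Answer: -787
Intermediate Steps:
A(V) = 33/4 (A(V) = -¼*(-33) = 33/4)
a(Z) = -551 (a(Z) = -22 - 1*529 = -22 - 529 = -551)
T(j) = -2 (T(j) = -4 + 2 = -2)
p = -238 (p = -34*7 = -238)
u(Q) = -238 - Q
a(A(-28)) + u(T(34)) = -551 + (-238 - 1*(-2)) = -551 + (-238 + 2) = -551 - 236 = -787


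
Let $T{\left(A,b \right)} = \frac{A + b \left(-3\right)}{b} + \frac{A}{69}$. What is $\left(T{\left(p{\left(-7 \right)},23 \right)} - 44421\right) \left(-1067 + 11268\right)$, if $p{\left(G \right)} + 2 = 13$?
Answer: $- \frac{31268227612}{69} \approx -4.5316 \cdot 10^{8}$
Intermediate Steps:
$p{\left(G \right)} = 11$ ($p{\left(G \right)} = -2 + 13 = 11$)
$T{\left(A,b \right)} = \frac{A}{69} + \frac{A - 3 b}{b}$ ($T{\left(A,b \right)} = \frac{A - 3 b}{b} + A \frac{1}{69} = \frac{A - 3 b}{b} + \frac{A}{69} = \frac{A}{69} + \frac{A - 3 b}{b}$)
$\left(T{\left(p{\left(-7 \right)},23 \right)} - 44421\right) \left(-1067 + 11268\right) = \left(\left(-3 + \frac{1}{69} \cdot 11 + \frac{11}{23}\right) - 44421\right) \left(-1067 + 11268\right) = \left(\left(-3 + \frac{11}{69} + 11 \cdot \frac{1}{23}\right) - 44421\right) 10201 = \left(\left(-3 + \frac{11}{69} + \frac{11}{23}\right) - 44421\right) 10201 = \left(- \frac{163}{69} - 44421\right) 10201 = \left(- \frac{3065212}{69}\right) 10201 = - \frac{31268227612}{69}$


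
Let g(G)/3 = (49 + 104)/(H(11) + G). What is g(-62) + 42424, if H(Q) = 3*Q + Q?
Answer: 84797/2 ≈ 42399.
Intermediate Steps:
H(Q) = 4*Q
g(G) = 459/(44 + G) (g(G) = 3*((49 + 104)/(4*11 + G)) = 3*(153/(44 + G)) = 459/(44 + G))
g(-62) + 42424 = 459/(44 - 62) + 42424 = 459/(-18) + 42424 = 459*(-1/18) + 42424 = -51/2 + 42424 = 84797/2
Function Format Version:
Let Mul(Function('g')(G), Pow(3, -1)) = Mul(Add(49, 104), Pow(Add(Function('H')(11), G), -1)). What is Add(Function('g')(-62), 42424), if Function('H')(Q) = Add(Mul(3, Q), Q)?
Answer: Rational(84797, 2) ≈ 42399.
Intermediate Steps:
Function('H')(Q) = Mul(4, Q)
Function('g')(G) = Mul(459, Pow(Add(44, G), -1)) (Function('g')(G) = Mul(3, Mul(Add(49, 104), Pow(Add(Mul(4, 11), G), -1))) = Mul(3, Mul(153, Pow(Add(44, G), -1))) = Mul(459, Pow(Add(44, G), -1)))
Add(Function('g')(-62), 42424) = Add(Mul(459, Pow(Add(44, -62), -1)), 42424) = Add(Mul(459, Pow(-18, -1)), 42424) = Add(Mul(459, Rational(-1, 18)), 42424) = Add(Rational(-51, 2), 42424) = Rational(84797, 2)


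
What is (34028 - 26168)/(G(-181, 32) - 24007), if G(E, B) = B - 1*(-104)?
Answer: -2620/7957 ≈ -0.32927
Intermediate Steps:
G(E, B) = 104 + B (G(E, B) = B + 104 = 104 + B)
(34028 - 26168)/(G(-181, 32) - 24007) = (34028 - 26168)/((104 + 32) - 24007) = 7860/(136 - 24007) = 7860/(-23871) = 7860*(-1/23871) = -2620/7957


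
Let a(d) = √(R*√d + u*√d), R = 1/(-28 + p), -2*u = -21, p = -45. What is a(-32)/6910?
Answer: 2^(¾)*√111763*√I/504430 ≈ 0.00078814 + 0.00078814*I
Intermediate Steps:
u = 21/2 (u = -½*(-21) = 21/2 ≈ 10.500)
R = -1/73 (R = 1/(-28 - 45) = 1/(-73) = -1/73 ≈ -0.013699)
a(d) = √223526*d^(¼)/146 (a(d) = √(-√d/73 + 21*√d/2) = √(1531*√d/146) = √223526*d^(¼)/146)
a(-32)/6910 = (√223526*(-32)^(¼)/146)/6910 = (√223526*(2*(-2)^(¼))/146)*(1/6910) = ((-1)^(¼)*2^(¾)*√111763/73)*(1/6910) = (-1)^(¼)*2^(¾)*√111763/504430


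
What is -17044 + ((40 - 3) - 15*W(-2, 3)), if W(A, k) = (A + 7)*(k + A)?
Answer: -17082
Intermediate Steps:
W(A, k) = (7 + A)*(A + k)
-17044 + ((40 - 3) - 15*W(-2, 3)) = -17044 + ((40 - 3) - 15*((-2)**2 + 7*(-2) + 7*3 - 2*3)) = -17044 + (37 - 15*(4 - 14 + 21 - 6)) = -17044 + (37 - 15*5) = -17044 + (37 - 75) = -17044 - 38 = -17082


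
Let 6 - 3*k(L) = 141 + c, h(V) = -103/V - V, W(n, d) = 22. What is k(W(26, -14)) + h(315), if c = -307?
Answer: -81268/315 ≈ -257.99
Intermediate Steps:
h(V) = -V - 103/V
k(L) = 172/3 (k(L) = 2 - (141 - 307)/3 = 2 - 1/3*(-166) = 2 + 166/3 = 172/3)
k(W(26, -14)) + h(315) = 172/3 + (-1*315 - 103/315) = 172/3 + (-315 - 103*1/315) = 172/3 + (-315 - 103/315) = 172/3 - 99328/315 = -81268/315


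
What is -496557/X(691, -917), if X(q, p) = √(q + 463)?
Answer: -496557*√1154/1154 ≈ -14617.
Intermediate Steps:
X(q, p) = √(463 + q)
-496557/X(691, -917) = -496557/√(463 + 691) = -496557*√1154/1154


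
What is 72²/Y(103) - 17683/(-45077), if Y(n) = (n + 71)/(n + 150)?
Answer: 9853984391/1307233 ≈ 7538.0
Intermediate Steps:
Y(n) = (71 + n)/(150 + n)
72²/Y(103) - 17683/(-45077) = 72²/(((71 + 103)/(150 + 103))) - 17683/(-45077) = 5184/((174/253)) - 17683*(-1/45077) = 5184/(((1/253)*174)) + 17683/45077 = 5184/(174/253) + 17683/45077 = 5184*(253/174) + 17683/45077 = 218592/29 + 17683/45077 = 9853984391/1307233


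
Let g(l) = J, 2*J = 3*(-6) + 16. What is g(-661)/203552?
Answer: -1/203552 ≈ -4.9127e-6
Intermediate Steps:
J = -1 (J = (3*(-6) + 16)/2 = (-18 + 16)/2 = (½)*(-2) = -1)
g(l) = -1
g(-661)/203552 = -1/203552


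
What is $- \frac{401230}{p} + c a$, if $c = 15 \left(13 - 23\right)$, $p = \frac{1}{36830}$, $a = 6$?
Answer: $-14777301800$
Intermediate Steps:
$p = \frac{1}{36830} \approx 2.7152 \cdot 10^{-5}$
$c = -150$ ($c = 15 \left(-10\right) = -150$)
$- \frac{401230}{p} + c a = - 401230 \frac{1}{\frac{1}{36830}} - 900 = \left(-401230\right) 36830 - 900 = -14777300900 - 900 = -14777301800$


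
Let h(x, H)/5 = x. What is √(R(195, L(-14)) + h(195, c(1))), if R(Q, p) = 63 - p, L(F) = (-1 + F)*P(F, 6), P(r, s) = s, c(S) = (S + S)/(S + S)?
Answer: 2*√282 ≈ 33.586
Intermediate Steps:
c(S) = 1 (c(S) = (2*S)/((2*S)) = (2*S)*(1/(2*S)) = 1)
L(F) = -6 + 6*F (L(F) = (-1 + F)*6 = -6 + 6*F)
h(x, H) = 5*x
√(R(195, L(-14)) + h(195, c(1))) = √((63 - (-6 + 6*(-14))) + 5*195) = √((63 - (-6 - 84)) + 975) = √((63 - 1*(-90)) + 975) = √((63 + 90) + 975) = √(153 + 975) = √1128 = 2*√282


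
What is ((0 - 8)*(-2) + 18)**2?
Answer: 1156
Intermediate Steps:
((0 - 8)*(-2) + 18)**2 = (-8*(-2) + 18)**2 = (16 + 18)**2 = 34**2 = 1156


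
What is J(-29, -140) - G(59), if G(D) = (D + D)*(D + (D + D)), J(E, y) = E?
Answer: -20915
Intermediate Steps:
G(D) = 6*D² (G(D) = (2*D)*(D + 2*D) = (2*D)*(3*D) = 6*D²)
J(-29, -140) - G(59) = -29 - 6*59² = -29 - 6*3481 = -29 - 1*20886 = -29 - 20886 = -20915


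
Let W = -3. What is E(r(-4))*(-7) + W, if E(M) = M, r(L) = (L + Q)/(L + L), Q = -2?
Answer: -33/4 ≈ -8.2500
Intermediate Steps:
r(L) = (-2 + L)/(2*L) (r(L) = (L - 2)/(L + L) = (-2 + L)/((2*L)) = (-2 + L)*(1/(2*L)) = (-2 + L)/(2*L))
E(r(-4))*(-7) + W = ((½)*(-2 - 4)/(-4))*(-7) - 3 = ((½)*(-¼)*(-6))*(-7) - 3 = (¾)*(-7) - 3 = -21/4 - 3 = -33/4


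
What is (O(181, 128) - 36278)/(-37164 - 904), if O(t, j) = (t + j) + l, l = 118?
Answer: 35851/38068 ≈ 0.94176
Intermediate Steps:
O(t, j) = 118 + j + t (O(t, j) = (t + j) + 118 = (j + t) + 118 = 118 + j + t)
(O(181, 128) - 36278)/(-37164 - 904) = ((118 + 128 + 181) - 36278)/(-37164 - 904) = (427 - 36278)/(-38068) = -35851*(-1/38068) = 35851/38068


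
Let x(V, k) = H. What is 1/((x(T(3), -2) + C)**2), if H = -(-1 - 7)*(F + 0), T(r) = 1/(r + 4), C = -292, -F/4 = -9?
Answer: 1/16 ≈ 0.062500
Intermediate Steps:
F = 36 (F = -4*(-9) = 36)
T(r) = 1/(4 + r)
H = 288 (H = -(-1 - 7)*(36 + 0) = -(-8)*36 = -1*(-288) = 288)
x(V, k) = 288
1/((x(T(3), -2) + C)**2) = 1/((288 - 292)**2) = 1/((-4)**2) = 1/16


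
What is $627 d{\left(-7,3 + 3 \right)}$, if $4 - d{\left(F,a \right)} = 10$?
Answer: $-3762$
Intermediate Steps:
$d{\left(F,a \right)} = -6$ ($d{\left(F,a \right)} = 4 - 10 = -6$)
$627 d{\left(-7,3 + 3 \right)} = 627 \left(-6\right) = -3762$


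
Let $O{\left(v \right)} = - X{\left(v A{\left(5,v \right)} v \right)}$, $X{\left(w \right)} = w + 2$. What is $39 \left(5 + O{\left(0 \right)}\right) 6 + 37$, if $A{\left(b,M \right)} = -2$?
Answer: $739$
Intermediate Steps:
$X{\left(w \right)} = 2 + w$
$O{\left(v \right)} = -2 + 2 v^{2}$ ($O{\left(v \right)} = - (2 + v \left(-2\right) v) = - (2 + - 2 v v) = - (2 - 2 v^{2}) = -2 + 2 v^{2}$)
$39 \left(5 + O{\left(0 \right)}\right) 6 + 37 = 39 \left(5 - \left(2 - 2 \cdot 0^{2}\right)\right) 6 + 37 = 39 \left(5 + \left(-2 + 2 \cdot 0\right)\right) 6 + 37 = 39 \left(5 + \left(-2 + 0\right)\right) 6 + 37 = 39 \left(5 - 2\right) 6 + 37 = 39 \cdot 3 \cdot 6 + 37 = 39 \cdot 18 + 37 = 702 + 37 = 739$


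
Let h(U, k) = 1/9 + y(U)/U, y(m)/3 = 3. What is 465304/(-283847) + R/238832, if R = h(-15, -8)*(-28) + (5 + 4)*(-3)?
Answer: -5000996846113/3050628601680 ≈ -1.6393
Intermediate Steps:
y(m) = 9 (y(m) = 3*3 = 9)
h(U, k) = ⅑ + 9/U (h(U, k) = 1/9 + 9/U = 1*(⅑) + 9/U = ⅑ + 9/U)
R = -599/45 (R = ((⅑)*(81 - 15)/(-15))*(-28) + (5 + 4)*(-3) = ((⅑)*(-1/15)*66)*(-28) + 9*(-3) = -22/45*(-28) - 27 = 616/45 - 27 = -599/45 ≈ -13.311)
465304/(-283847) + R/238832 = 465304/(-283847) - 599/45/238832 = 465304*(-1/283847) - 599/45*1/238832 = -465304/283847 - 599/10747440 = -5000996846113/3050628601680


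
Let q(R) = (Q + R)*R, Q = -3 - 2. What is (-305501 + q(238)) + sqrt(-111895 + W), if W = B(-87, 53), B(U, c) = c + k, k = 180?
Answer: -250047 + I*sqrt(111662) ≈ -2.5005e+5 + 334.16*I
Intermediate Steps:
B(U, c) = 180 + c (B(U, c) = c + 180 = 180 + c)
W = 233 (W = 180 + 53 = 233)
Q = -5
q(R) = R*(-5 + R) (q(R) = (-5 + R)*R = R*(-5 + R))
(-305501 + q(238)) + sqrt(-111895 + W) = (-305501 + 238*(-5 + 238)) + sqrt(-111895 + 233) = (-305501 + 238*233) + sqrt(-111662) = (-305501 + 55454) + I*sqrt(111662) = -250047 + I*sqrt(111662)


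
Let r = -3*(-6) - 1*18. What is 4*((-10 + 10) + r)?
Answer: 0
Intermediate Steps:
r = 0 (r = 18 - 18 = 0)
4*((-10 + 10) + r) = 4*((-10 + 10) + 0) = 4*(0 + 0) = 4*0 = 0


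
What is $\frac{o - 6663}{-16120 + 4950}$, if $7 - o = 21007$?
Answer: $\frac{27663}{11170} \approx 2.4765$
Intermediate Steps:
$o = -21000$ ($o = 7 - 21007 = -21000$)
$\frac{o - 6663}{-16120 + 4950} = \frac{-21000 - 6663}{-16120 + 4950} = - \frac{27663}{-11170} = \left(-27663\right) \left(- \frac{1}{11170}\right) = \frac{27663}{11170}$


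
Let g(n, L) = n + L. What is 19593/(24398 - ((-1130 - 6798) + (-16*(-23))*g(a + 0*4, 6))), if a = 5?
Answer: 2177/3142 ≈ 0.69287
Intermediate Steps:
g(n, L) = L + n
19593/(24398 - ((-1130 - 6798) + (-16*(-23))*g(a + 0*4, 6))) = 19593/(24398 - ((-1130 - 6798) + (-16*(-23))*(6 + (5 + 0*4)))) = 19593/(24398 - (-7928 + 368*(6 + (5 + 0)))) = 19593/(24398 - (-7928 + 368*(6 + 5))) = 19593/(24398 - (-7928 + 368*11)) = 19593/(24398 - (-7928 + 4048)) = 19593/(24398 - 1*(-3880)) = 19593/(24398 + 3880) = 19593/28278 = 19593*(1/28278) = 2177/3142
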